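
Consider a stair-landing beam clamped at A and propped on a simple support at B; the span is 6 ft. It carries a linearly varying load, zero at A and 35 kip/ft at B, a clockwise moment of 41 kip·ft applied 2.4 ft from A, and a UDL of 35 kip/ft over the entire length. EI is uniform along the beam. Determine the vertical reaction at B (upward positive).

R_B = 143.1 kip

Choose R_B as the redundant. The primary structure is the cantilever fixed at A.
Deflection at B on the released cantilever, summing each load's contribution:
  triangular load, peak 35 at the free end: 11w₀L⁴/(120EI) = 4158/EI
  clockwise couple 41 at a = 2.4: M₀a(2L − a)/(2EI) = 472.3/EI
  UDL 35: wL⁴/(8EI) = 5670/EI
  δ_0 = 10300/EI
Tip deflection under a unit load at B: L³/(3EI) = 72/EI.
Compatibility at B: δ_0 − R_B·δ_{BB} = 0, so R_B = 10300/72 = 143.1 kip.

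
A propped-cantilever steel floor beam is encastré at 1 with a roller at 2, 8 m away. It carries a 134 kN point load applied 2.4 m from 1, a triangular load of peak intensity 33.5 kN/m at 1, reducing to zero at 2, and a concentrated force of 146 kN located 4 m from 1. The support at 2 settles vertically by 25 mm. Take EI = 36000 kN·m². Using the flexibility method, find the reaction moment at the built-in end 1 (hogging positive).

M_1 = 595.5 kN·m

Take the reaction at 2 as the redundant and release it; the primary structure is a cantilever fixed at 1.
Primary-structure tip deflection at 2 by superposition:
  point load 134 at a = 2.4: Pa²(3L − a)/(6EI) = 2779/EI
  triangular load, peak 33.5 at the fixed end: w₀L⁴/(30EI) = 4574/EI
  point load 146 at a = 4: Pa²(3L − a)/(6EI) = 7787/EI
  δ_0 = 15139/EI
Flexibility coefficient — unit upward force at 2: δ_{22} = L³/(3EI) = 170.7/EI.
With EI = 36000 kN·m²: δ_0 = 0.42053 m and δ_{22} = 0.004741 m/kN.
Compatibility — the beam at 2 must follow the support down by 0.025 m: δ_0 − R_2·δ_{22} = 0.025, so R_2 = (0.42053 − 0.025)/0.004741 = 83.43 kN.
Moment equilibrium about 1: M_1 = Σ(load moments about 1) − R_2·L = 1263 − 83.43×8 = 595.5 kN·m.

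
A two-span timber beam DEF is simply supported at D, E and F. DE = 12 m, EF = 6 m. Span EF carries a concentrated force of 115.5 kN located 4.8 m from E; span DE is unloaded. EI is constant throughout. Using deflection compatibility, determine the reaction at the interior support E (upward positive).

Insert a hinge at E; M_E is the redundant, and each span becomes simply supported.
Rotations at E on the released spans (each span's end-slope, ×1/EI):
  span EF: point load 115.5 at a = 4.8: Pab(L + b)/(6LEI) = 133.1/EI
  relative rotation θ_0 = (0 + 133.1)/EI = 133.1/EI
A unit hogging moment at E produces rotation L₁/(3EI) + L₂/(3EI) = 6/EI.
Slope continuity at E: θ_0 = M_E·6/EI, so M_E = 133.1/6 = 22.18 kN·m (hogging).
Span DE, ΣM about D with M_E applied at E: R_E^{DE}·12 = 0 + 22.18, so R_E^{DE} = 1.848 kN and R_D = 0 − 1.848 = -1.848 kN.
Span EF, ΣM about F: R_E^{EF}·6 = 138.6 + 22.18, so R_E^{EF} = 26.8 kN and R_F = 115.5 − 26.8 = 88.7 kN.
R_E = 1.848 + 26.8 = 28.64 kN.

R_E = 28.64 kN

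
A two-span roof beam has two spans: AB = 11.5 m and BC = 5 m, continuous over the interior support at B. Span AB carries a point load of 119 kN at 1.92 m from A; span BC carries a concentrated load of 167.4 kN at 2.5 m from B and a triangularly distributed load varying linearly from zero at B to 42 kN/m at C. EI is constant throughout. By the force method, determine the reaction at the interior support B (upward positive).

Release continuity at B by inserting a hinge; the redundant is the internal moment M_B. The primary structure is two simply-supported spans AB and BC.
End slopes at the hinge B, treating each span as simply supported:
  span AB: point load 119 at a = 1.92: Pab(L + a)/(6LEI) = 425.7/EI
  span BC: point load 167.4 at a = 2.5: Pab(L + b)/(6LEI) = 261.6/EI
  span BC: triangular load, peak 42: 7w₀L³/(360EI) = 102.1/EI
  relative rotation θ_0 = (425.7 + 363.6)/EI = 789.4/EI
A unit hogging moment at B produces rotation L₁/(3EI) + L₂/(3EI) = 5.5/EI.
Slope continuity at B: θ_0 = M_B·5.5/EI, so M_B = 789.4/5.5 = 143.5 kN·m (hogging).
Span AB, ΣM about A with M_B applied at B: R_B^{AB}·11.5 = 228.5 + 143.5, so R_B^{AB} = 32.35 kN and R_A = 119 − 32.35 = 86.65 kN.
Span BC, ΣM about C: R_B^{BC}·5 = 593.5 + 143.5, so R_B^{BC} = 147.4 kN and R_C = 272.4 − 147.4 = 125 kN.
R_B = 32.35 + 147.4 = 179.8 kN.

R_B = 179.8 kN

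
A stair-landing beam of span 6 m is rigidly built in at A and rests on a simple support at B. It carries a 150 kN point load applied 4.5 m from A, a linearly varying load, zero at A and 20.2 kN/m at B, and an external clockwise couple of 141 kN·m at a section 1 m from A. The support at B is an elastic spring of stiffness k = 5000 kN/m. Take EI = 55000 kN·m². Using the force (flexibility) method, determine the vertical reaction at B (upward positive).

R_B = 120.6 kN

Remove the prop at B; the released (primary) structure is a cantilever built in at A.
Downward deflection at the released point B due to the loads:
  point load 150 at a = 4.5: Pa²(3L − a)/(6EI) = 6834/EI
  triangular load, peak 20.2 at the free end: 11w₀L⁴/(120EI) = 2400/EI
  clockwise couple 141 at a = 1: M₀a(2L − a)/(2EI) = 775.5/EI
  δ_0 = 10010/EI
Flexibility coefficient — unit upward force at B: δ_{BB} = L³/(3EI) = 72/EI.
With EI = 55000 kN·m²: δ_0 = 0.18199 m and δ_{BB} = 0.001309 m/kN.
Compatibility — the spring shortens by R_B/k under the reaction it provides: δ_0 − R_B·δ_{BB} = R_B/k. With 1/k = 0.0002 m/kN, R_B = δ_0 / (δ_{BB} + 1/k) = 0.18199 / (0.001309 + 0.0002) = 120.6 kN.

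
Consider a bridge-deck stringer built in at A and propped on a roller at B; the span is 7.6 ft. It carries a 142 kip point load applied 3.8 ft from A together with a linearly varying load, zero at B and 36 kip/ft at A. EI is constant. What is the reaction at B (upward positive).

R_B = 71.73 kip

Take the reaction at B as the redundant and release it; the primary structure is a cantilever fixed at A.
Downward deflection at the released point B due to the loads:
  point load 142 at a = 3.8: Pa²(3L − a)/(6EI) = 6493/EI
  triangular load, peak 36 at the fixed end: w₀L⁴/(30EI) = 4003/EI
  δ_0 = 10497/EI
Flexibility coefficient — unit upward force at B: δ_{BB} = L³/(3EI) = 146.3/EI.
Compatibility at B: δ_0 − R_B·δ_{BB} = 0, so R_B = 10497/146.3 = 71.73 kip.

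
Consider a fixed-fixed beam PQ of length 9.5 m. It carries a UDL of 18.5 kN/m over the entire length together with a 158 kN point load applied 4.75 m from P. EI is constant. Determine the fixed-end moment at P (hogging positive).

M_P = 326.8 kN·m

Release both end moments; the primary structure is a simply-supported span PQ with redundants M_P and M_Q.
On the primary (simply-supported) span, the end slopes from the loading are:
  at P: UDL 18.5: wL³/(24EI) = 660.9/EI
  at Q: UDL 18.5: wL³/(24EI) = 660.9/EI
  at P: point load 158 at a = 4.75: Pab(L + b)/(6LEI) = 891.2/EI
  at Q: point load 158 at a = 4.75: Pab(L + a)/(6LEI) = 891.2/EI
  θ_P0 = 1552/EI,  θ_Q0 = 1552/EI
Flexibility coefficients: a unit moment at one end gives L/(3EI) there and L/(6EI) at the far end, so f₁₁ = f₂₂ = 3.167/EI and f₁₂ = f₂₁ = 1.583/EI.
Compatibility — zero rotation at each built-in end:
  3.167 M_P + 1.583 M_Q = 1552
  1.583 M_P + 3.167 M_Q = 1552
Solving the pair gives M_P = 326.8 kN·m and M_Q = 326.8 kN·m (hogging).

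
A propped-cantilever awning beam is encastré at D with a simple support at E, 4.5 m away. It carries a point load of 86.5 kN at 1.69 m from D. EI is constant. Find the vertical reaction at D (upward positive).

R_D = 70.49 kN

Remove the prop at E; the released (primary) structure is a cantilever built in at D.
Primary-structure tip deflection at E by superposition:
  point load 86.5 at a = 1.69: Pa²(3L − a)/(6EI) = 486.3/EI
Tip deflection under a unit load at E: L³/(3EI) = 30.38/EI.
Compatibility at E: δ_0 − R_E·δ_{EE} = 0, so R_E = 486.3/30.38 = 16.01 kN.
Vertical equilibrium: R_D = ΣP − R_E = 86.5 − 16.01 = 70.49 kN.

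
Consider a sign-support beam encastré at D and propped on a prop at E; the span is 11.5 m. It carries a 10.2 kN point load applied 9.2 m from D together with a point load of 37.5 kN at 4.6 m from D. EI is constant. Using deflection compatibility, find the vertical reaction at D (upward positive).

R_D = 32.72 kN

Take the reaction at E as the redundant and release it; the primary structure is a cantilever fixed at D.
Primary-structure tip deflection at E by superposition:
  point load 10.2 at a = 9.2: Pa²(3L − a)/(6EI) = 3640/EI
  point load 37.5 at a = 4.6: Pa²(3L − a)/(6EI) = 3954/EI
  δ_0 = 7595/EI
Tip deflection under a unit load at E: L³/(3EI) = 507/EI.
Compatibility at E: δ_0 − R_E·δ_{EE} = 0, so R_E = 7595/507 = 14.98 kN.
Vertical equilibrium: R_D = ΣP − R_E = 47.7 − 14.98 = 32.72 kN.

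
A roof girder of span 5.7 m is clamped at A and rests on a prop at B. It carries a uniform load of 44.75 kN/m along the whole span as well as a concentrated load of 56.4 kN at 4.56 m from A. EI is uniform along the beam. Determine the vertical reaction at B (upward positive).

R_B = 135.4 kN

Take the reaction at B as the redundant and release it; the primary structure is a cantilever fixed at A.
Free-end deflection of the primary structure under the applied loading (downward +):
  UDL 44.75: wL⁴/(8EI) = 5905/EI
  point load 56.4 at a = 4.56: Pa²(3L − a)/(6EI) = 2451/EI
  δ_0 = 8356/EI
Flexibility coefficient — unit upward force at B: δ_{BB} = L³/(3EI) = 61.73/EI.
The prop prevents deflection at B: R_B = δ_0/δ_{BB} = 8356/61.73 = 135.4 kN.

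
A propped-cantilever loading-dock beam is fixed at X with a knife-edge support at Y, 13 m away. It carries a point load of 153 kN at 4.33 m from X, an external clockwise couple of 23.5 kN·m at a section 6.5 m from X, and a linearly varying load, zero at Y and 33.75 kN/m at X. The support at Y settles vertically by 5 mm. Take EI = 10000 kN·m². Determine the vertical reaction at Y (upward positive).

R_Y = 68.47 kN

Remove the prop at Y; the released (primary) structure is a cantilever built in at X.
Deflection at Y on the released cantilever, summing each load's contribution:
  point load 153 at a = 4.33: Pa²(3L − a)/(6EI) = 16576/EI
  clockwise couple 23.5 at a = 6.5: M₀a(2L − a)/(2EI) = 1489/EI
  triangular load, peak 33.75 at the fixed end: w₀L⁴/(30EI) = 32131/EI
  δ_0 = 50196/EI
Tip deflection under a unit load at Y: L³/(3EI) = 732.3/EI.
With EI = 10000 kN·m²: δ_0 = 5.0196 m and δ_{YY} = 0.073233 m/kN.
Compatibility — the beam at Y must follow the support down by 0.005 m: δ_0 − R_Y·δ_{YY} = 0.005, so R_Y = (5.0196 − 0.005)/0.073233 = 68.47 kN.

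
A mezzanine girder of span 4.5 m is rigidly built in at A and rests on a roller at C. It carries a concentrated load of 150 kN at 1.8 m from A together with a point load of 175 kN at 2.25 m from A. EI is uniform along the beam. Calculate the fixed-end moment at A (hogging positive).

Release the roller at C. Primary structure: cantilever fixed at A.
Primary-structure tip deflection at C by superposition:
  point load 150 at a = 1.8: Pa²(3L − a)/(6EI) = 947.7/EI
  point load 175 at a = 2.25: Pa²(3L − a)/(6EI) = 1661/EI
  δ_0 = 2609/EI
Tip deflection under a unit load at C: L³/(3EI) = 30.38/EI.
The prop prevents deflection at C: R_C = δ_0/δ_{CC} = 2609/30.38 = 85.89 kN.
Moment equilibrium about A: M_A = Σ(load moments about A) − R_C·L = 663.8 − 85.89×4.5 = 277.3 kN·m.

M_A = 277.3 kN·m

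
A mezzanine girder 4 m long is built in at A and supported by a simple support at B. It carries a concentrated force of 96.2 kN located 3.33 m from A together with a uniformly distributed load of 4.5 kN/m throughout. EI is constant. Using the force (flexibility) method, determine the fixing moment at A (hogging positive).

Remove the prop at B; the released (primary) structure is a cantilever built in at A.
Free-end deflection of the primary structure under the applied loading (downward +):
  point load 96.2 at a = 3.33: Pa²(3L − a)/(6EI) = 1541/EI
  UDL 4.5: wL⁴/(8EI) = 144/EI
  δ_0 = 1685/EI
Flexibility coefficient — unit upward force at B: δ_{BB} = L³/(3EI) = 21.33/EI.
Compatibility at B: δ_0 − R_B·δ_{BB} = 0, so R_B = 1685/21.33 = 79.01 kN.
Moment equilibrium about A: M_A = Σ(load moments about A) − R_B·L = 356.3 − 79.01×4 = 40.32 kN·m.

M_A = 40.32 kN·m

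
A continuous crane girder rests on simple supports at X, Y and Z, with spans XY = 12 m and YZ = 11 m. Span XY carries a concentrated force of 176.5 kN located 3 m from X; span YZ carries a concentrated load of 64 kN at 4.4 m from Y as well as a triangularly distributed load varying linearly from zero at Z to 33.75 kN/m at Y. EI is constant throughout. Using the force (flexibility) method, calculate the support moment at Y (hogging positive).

Release continuity at Y by inserting a hinge; the redundant is the internal moment M_Y. The primary structure is two simply-supported spans XY and YZ.
Discontinuity in slope at Y on the released structure — sum the simple-span end rotations:
  span XY: point load 176.5 at a = 3: Pab(L + a)/(6LEI) = 992.8/EI
  span YZ: point load 64 at a = 4.4: Pab(L + b)/(6LEI) = 495.6/EI
  span YZ: triangular load, peak 33.75: w₀L³/(45EI) = 998.2/EI
  relative rotation θ_0 = (992.8 + 1494)/EI = 2487/EI
A unit hogging moment at Y produces rotation L₁/(3EI) + L₂/(3EI) = 7.667/EI.
Slope continuity at Y: θ_0 = M_Y·7.667/EI, so M_Y = 2487/7.667 = 324.3 kN·m (hogging).

M_Y = 324.3 kN·m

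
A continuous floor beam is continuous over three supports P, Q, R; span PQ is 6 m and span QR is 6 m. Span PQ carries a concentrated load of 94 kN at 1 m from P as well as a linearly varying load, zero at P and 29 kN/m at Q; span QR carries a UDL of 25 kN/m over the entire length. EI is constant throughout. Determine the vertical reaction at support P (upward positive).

Release continuity at Q by inserting a hinge; the redundant is the internal moment M_Q. The primary structure is two simply-supported spans PQ and QR.
End slopes at the hinge Q, treating each span as simply supported:
  span PQ: point load 94 at a = 1: Pab(L + a)/(6LEI) = 91.39/EI
  span PQ: triangular load, peak 29: w₀L³/(45EI) = 139.2/EI
  span QR: UDL 25: wL³/(24EI) = 225/EI
  relative rotation θ_0 = (230.6 + 225)/EI = 455.6/EI
A unit hogging moment at Q produces rotation L₁/(3EI) + L₂/(3EI) = 4/EI.
Compatibility: M_Q·(L₁+L₂)/(3EI) = θ_0, giving M_Q = 113.9 kN·m (hogging).
Span PQ, ΣM about P with M_Q applied at Q: R_Q^{PQ}·6 = 442 + 113.9, so R_Q^{PQ} = 92.65 kN and R_P = 181 − 92.65 = 88.35 kN.

R_P = 88.35 kN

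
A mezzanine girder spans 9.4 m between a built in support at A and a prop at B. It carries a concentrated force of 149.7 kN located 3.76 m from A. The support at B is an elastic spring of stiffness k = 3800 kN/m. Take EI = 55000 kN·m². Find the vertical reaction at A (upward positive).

Remove the prop at B; the released (primary) structure is a cantilever built in at A.
Free-end deflection of the primary structure under the applied loading (downward +):
  point load 149.7 at a = 3.76: Pa²(3L − a)/(6EI) = 8621/EI
Flexibility coefficient — unit upward force at B: δ_{BB} = L³/(3EI) = 276.9/EI.
With EI = 55000 kN·m²: δ_0 = 0.15674 m and δ_{BB} = 0.005034 m/kN.
Compatibility — the spring shortens by R_B/k under the reaction it provides: δ_0 − R_B·δ_{BB} = R_B/k. With 1/k = 0.000263 m/kN, R_B = δ_0 / (δ_{BB} + 1/k) = 0.15674 / (0.005034 + 0.000263) = 29.59 kN.
Vertical equilibrium: R_A = ΣP − R_B = 149.7 − 29.59 = 120.1 kN.

R_A = 120.1 kN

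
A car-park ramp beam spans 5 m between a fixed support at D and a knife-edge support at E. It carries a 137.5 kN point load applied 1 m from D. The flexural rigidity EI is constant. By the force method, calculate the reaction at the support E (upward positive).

Remove the prop at E; the released (primary) structure is a cantilever built in at D.
Primary-structure tip deflection at E by superposition:
  point load 137.5 at a = 1: Pa²(3L − a)/(6EI) = 320.8/EI
Tip deflection under a unit load at E: L³/(3EI) = 41.67/EI.
The prop prevents deflection at E: R_E = δ_0/δ_{EE} = 320.8/41.67 = 7.7 kN.

R_E = 7.7 kN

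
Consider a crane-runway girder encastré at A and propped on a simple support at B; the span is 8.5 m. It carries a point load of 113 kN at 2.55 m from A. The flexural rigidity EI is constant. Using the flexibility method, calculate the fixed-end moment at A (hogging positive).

M_A = 171.4 kN·m

Remove the prop at B; the released (primary) structure is a cantilever built in at A.
Free-end deflection of the primary structure under the applied loading (downward +):
  point load 113 at a = 2.55: Pa²(3L − a)/(6EI) = 2811/EI
Flexibility coefficient — unit upward force at B: δ_{BB} = L³/(3EI) = 204.7/EI.
Compatibility at B: δ_0 − R_B·δ_{BB} = 0, so R_B = 2811/204.7 = 13.73 kN.
Moment equilibrium about A: M_A = Σ(load moments about A) − R_B·L = 288.1 − 13.73×8.5 = 171.4 kN·m.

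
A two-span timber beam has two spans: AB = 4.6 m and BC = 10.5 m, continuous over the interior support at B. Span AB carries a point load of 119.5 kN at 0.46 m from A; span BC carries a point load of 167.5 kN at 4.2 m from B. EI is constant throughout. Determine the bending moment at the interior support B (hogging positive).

Insert a hinge at B; M_B is the redundant, and each span becomes simply supported.
End slopes at the hinge B, treating each span as simply supported:
  span AB: point load 119.5 at a = 0.46: Pab(L + a)/(6LEI) = 41.72/EI
  span BC: point load 167.5 at a = 4.2: Pab(L + b)/(6LEI) = 1182/EI
  relative rotation θ_0 = (41.72 + 1182)/EI = 1224/EI
A unit hogging moment at B produces rotation L₁/(3EI) + L₂/(3EI) = 5.033/EI.
Compatibility: M_B·(L₁+L₂)/(3EI) = θ_0, giving M_B = 243.1 kN·m (hogging).

M_B = 243.1 kN·m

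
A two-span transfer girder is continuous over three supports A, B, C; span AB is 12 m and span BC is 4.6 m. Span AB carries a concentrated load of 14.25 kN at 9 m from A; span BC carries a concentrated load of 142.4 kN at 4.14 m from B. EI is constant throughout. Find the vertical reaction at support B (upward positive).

R_B = 33.73 kN

Release continuity at B by inserting a hinge; the redundant is the internal moment M_B. The primary structure is two simply-supported spans AB and BC.
Discontinuity in slope at B on the released structure — sum the simple-span end rotations:
  span AB: point load 14.25 at a = 9: Pab(L + a)/(6LEI) = 112.2/EI
  span BC: point load 142.4 at a = 4.14: Pab(L + b)/(6LEI) = 49.72/EI
  relative rotation θ_0 = (112.2 + 49.72)/EI = 161.9/EI
A unit hogging moment at B produces rotation L₁/(3EI) + L₂/(3EI) = 5.533/EI.
Compatibility: M_B·(L₁+L₂)/(3EI) = θ_0, giving M_B = 29.27 kN·m (hogging).
Span AB, ΣM about A with M_B applied at B: R_B^{AB}·12 = 128.2 + 29.27, so R_B^{AB} = 13.13 kN and R_A = 14.25 − 13.13 = 1.124 kN.
Span BC, ΣM about C: R_B^{BC}·4.6 = 65.5 + 29.27, so R_B^{BC} = 20.6 kN and R_C = 142.4 − 20.6 = 121.8 kN.
R_B = 13.13 + 20.6 = 33.73 kN.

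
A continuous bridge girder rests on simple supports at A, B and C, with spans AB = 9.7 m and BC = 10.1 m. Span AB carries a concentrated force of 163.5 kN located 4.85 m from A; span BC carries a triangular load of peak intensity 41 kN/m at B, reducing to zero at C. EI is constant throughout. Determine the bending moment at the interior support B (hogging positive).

M_B = 287.9 kN·m

Release continuity at B by inserting a hinge; the redundant is the internal moment M_B. The primary structure is two simply-supported spans AB and BC.
Discontinuity in slope at B on the released structure — sum the simple-span end rotations:
  span AB: point load 163.5 at a = 4.85: Pab(L + a)/(6LEI) = 961.5/EI
  span BC: triangular load, peak 41: w₀L³/(45EI) = 938.7/EI
  relative rotation θ_0 = (961.5 + 938.7)/EI = 1900/EI
A unit hogging moment at B produces rotation L₁/(3EI) + L₂/(3EI) = 6.6/EI.
Compatibility: M_B·(L₁+L₂)/(3EI) = θ_0, giving M_B = 287.9 kN·m (hogging).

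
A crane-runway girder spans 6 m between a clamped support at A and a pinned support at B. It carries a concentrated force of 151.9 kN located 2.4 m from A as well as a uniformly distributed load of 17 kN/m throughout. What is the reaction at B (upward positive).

Choose R_B as the redundant. The primary structure is the cantilever fixed at A.
Downward deflection at the released point B due to the loads:
  point load 151.9 at a = 2.4: Pa²(3L − a)/(6EI) = 2275/EI
  UDL 17: wL⁴/(8EI) = 2754/EI
  δ_0 = 5029/EI
Tip deflection under a unit load at B: L³/(3EI) = 72/EI.
The prop prevents deflection at B: R_B = δ_0/δ_{BB} = 5029/72 = 69.85 kN.

R_B = 69.85 kN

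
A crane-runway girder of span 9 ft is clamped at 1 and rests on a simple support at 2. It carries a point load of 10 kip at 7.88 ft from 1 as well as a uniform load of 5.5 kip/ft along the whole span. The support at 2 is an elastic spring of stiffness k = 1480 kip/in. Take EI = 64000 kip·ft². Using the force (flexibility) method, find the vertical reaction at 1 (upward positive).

Take the reaction at 2 as the redundant and release it; the primary structure is a cantilever fixed at 1.
Primary-structure tip deflection at 2 by superposition:
  point load 10 at a = 7.88: Pa²(3L − a)/(6EI) = 1979/EI
  UDL 5.5: wL⁴/(8EI) = 4511/EI
  δ_0 = 6489/EI
Tip deflection under a unit load at 2: L³/(3EI) = 243/EI.
With EI = 64000 kip·ft²: δ_0 = 0.1014 ft and δ_{22} = 0.003797 ft/kip.
Compatibility — the spring shortens by R_2/k under the reaction it provides: δ_0 − R_2·δ_{22} = R_2/k. With 1/k = 1/(1480×12) ft/kip = 0.000056 ft/kip, R_2 = δ_0 / (δ_{22} + 1/k) = 0.1014 / (0.003797 + 0.000056) = 26.32 kip.
Vertical equilibrium: R_1 = ΣP − R_2 = 59.5 − 26.32 = 33.18 kip.

R_1 = 33.18 kip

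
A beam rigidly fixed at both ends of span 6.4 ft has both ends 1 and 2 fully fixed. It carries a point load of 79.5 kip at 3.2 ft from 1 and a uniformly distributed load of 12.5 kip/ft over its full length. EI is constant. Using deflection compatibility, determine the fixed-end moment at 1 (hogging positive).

Release both end moments; the primary structure is a simply-supported span 12 with redundants M_1 and M_2.
Simple-span end rotations at 1 and 2 under the given loads:
  at 1: point load 79.5 at a = 3.2: Pab(L + b)/(6LEI) = 203.5/EI
  at 2: point load 79.5 at a = 3.2: Pab(L + a)/(6LEI) = 203.5/EI
  at 1: UDL 12.5: wL³/(24EI) = 136.5/EI
  at 2: UDL 12.5: wL³/(24EI) = 136.5/EI
  θ_10 = 340.1/EI,  θ_20 = 340.1/EI
Flexibility coefficients: a unit moment at one end gives L/(3EI) there and L/(6EI) at the far end, so f₁₁ = f₂₂ = 2.133/EI and f₁₂ = f₂₁ = 1.067/EI.
Compatibility — zero rotation at each built-in end:
  2.133 M_1 + 1.067 M_2 = 340.1
  1.067 M_1 + 2.133 M_2 = 340.1
Solving the pair gives M_1 = 106.3 kip·ft and M_2 = 106.3 kip·ft (hogging).

M_1 = 106.3 kip·ft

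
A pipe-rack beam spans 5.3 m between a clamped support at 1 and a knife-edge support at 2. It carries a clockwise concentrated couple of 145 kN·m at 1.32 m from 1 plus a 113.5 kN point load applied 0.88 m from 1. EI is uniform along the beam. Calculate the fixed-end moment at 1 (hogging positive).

Release the roller at 2. Primary structure: cantilever fixed at 1.
Free-end deflection of the primary structure under the applied loading (downward +):
  clockwise couple 145 at a = 1.32: M₀a(2L − a)/(2EI) = 888.1/EI
  point load 113.5 at a = 0.88: Pa²(3L − a)/(6EI) = 220/EI
  δ_0 = 1108/EI
Flexibility coefficient — unit upward force at 2: δ_{22} = L³/(3EI) = 49.63/EI.
The prop prevents deflection at 2: R_2 = δ_0/δ_{22} = 1108/49.63 = 22.33 kN.
Moment equilibrium about 1: M_1 = Σ(load moments about 1) − R_2·L = 244.9 − 22.33×5.3 = 126.5 kN·m.

M_1 = 126.5 kN·m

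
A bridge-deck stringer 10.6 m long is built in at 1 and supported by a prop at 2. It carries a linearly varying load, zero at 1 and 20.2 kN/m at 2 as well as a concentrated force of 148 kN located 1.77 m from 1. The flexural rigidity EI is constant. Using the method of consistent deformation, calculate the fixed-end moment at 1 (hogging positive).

Choose R_2 as the redundant. The primary structure is the cantilever fixed at 1.
Primary-structure tip deflection at 2 by superposition:
  triangular load, peak 20.2 at the free end: 11w₀L⁴/(120EI) = 23377/EI
  point load 148 at a = 1.77: Pa²(3L − a)/(6EI) = 2321/EI
  δ_0 = 25698/EI
Flexibility coefficient — unit upward force at 2: δ_{22} = L³/(3EI) = 397/EI.
Compatibility at 2: δ_0 − R_2·δ_{22} = 0, so R_2 = 25698/397 = 64.73 kN.
Moment equilibrium about 1: M_1 = Σ(load moments about 1) − R_2·L = 1019 − 64.73×10.6 = 332.4 kN·m.

M_1 = 332.4 kN·m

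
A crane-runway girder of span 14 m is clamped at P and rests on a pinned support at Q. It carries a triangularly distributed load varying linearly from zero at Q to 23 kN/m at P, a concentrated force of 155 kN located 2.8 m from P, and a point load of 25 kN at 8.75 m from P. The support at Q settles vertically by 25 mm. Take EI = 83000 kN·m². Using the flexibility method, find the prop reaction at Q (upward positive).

Remove the prop at Q; the released (primary) structure is a cantilever built in at P.
Free-end deflection of the primary structure under the applied loading (downward +):
  triangular load, peak 23 at the fixed end: w₀L⁴/(30EI) = 29452/EI
  point load 155 at a = 2.8: Pa²(3L − a)/(6EI) = 7939/EI
  point load 25 at a = 8.75: Pa²(3L − a)/(6EI) = 10607/EI
  δ_0 = 47999/EI
Tip deflection under a unit load at Q: L³/(3EI) = 914.7/EI.
With EI = 83000 kN·m²: δ_0 = 0.5783 m and δ_{QQ} = 0.01102 m/kN.
Compatibility — the beam at Q must follow the support down by 0.025 m: δ_0 − R_Q·δ_{QQ} = 0.025, so R_Q = (0.5783 − 0.025)/0.01102 = 50.21 kN.

R_Q = 50.21 kN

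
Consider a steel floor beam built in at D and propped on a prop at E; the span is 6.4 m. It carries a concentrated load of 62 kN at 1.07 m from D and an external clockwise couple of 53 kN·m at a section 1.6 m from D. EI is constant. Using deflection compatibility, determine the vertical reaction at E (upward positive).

R_E = 7.889 kN

Remove the prop at E; the released (primary) structure is a cantilever built in at D.
Primary-structure tip deflection at E by superposition:
  point load 62 at a = 1.07: Pa²(3L − a)/(6EI) = 214.5/EI
  clockwise couple 53 at a = 1.6: M₀a(2L − a)/(2EI) = 474.9/EI
  δ_0 = 689.4/EI
Tip deflection under a unit load at E: L³/(3EI) = 87.38/EI.
The prop prevents deflection at E: R_E = δ_0/δ_{EE} = 689.4/87.38 = 7.889 kN.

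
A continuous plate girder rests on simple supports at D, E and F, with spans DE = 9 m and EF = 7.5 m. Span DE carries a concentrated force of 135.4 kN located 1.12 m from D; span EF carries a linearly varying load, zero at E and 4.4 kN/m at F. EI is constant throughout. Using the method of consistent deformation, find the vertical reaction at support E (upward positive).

R_E = 33.91 kN

Insert a hinge at E; M_E is the redundant, and each span becomes simply supported.
Rotations at E on the released spans (each span's end-slope, ×1/EI):
  span DE: point load 135.4 at a = 1.12: Pab(L + a)/(6LEI) = 223.9/EI
  span EF: triangular load, peak 4.4: 7w₀L³/(360EI) = 36.09/EI
  relative rotation θ_0 = (223.9 + 36.09)/EI = 260/EI
A unit hogging moment at E produces rotation L₁/(3EI) + L₂/(3EI) = 5.5/EI.
Slope continuity at E: θ_0 = M_E·5.5/EI, so M_E = 260/5.5 = 47.28 kN·m (hogging).
Span DE, ΣM about D with M_E applied at E: R_E^{DE}·9 = 151.6 + 47.28, so R_E^{DE} = 22.1 kN and R_D = 135.4 − 22.1 = 113.3 kN.
Span EF, ΣM about F: R_E^{EF}·7.5 = 41.25 + 47.28, so R_E^{EF} = 11.8 kN and R_F = 16.5 − 11.8 = 4.696 kN.
R_E = 22.1 + 11.8 = 33.91 kN.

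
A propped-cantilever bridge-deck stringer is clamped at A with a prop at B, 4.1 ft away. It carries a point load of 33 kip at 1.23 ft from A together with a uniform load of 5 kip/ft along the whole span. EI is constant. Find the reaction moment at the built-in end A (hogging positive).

Take the reaction at B as the redundant and release it; the primary structure is a cantilever fixed at A.
Downward deflection at the released point B due to the loads:
  point load 33 at a = 1.23: Pa²(3L − a)/(6EI) = 92.11/EI
  UDL 5: wL⁴/(8EI) = 176.6/EI
  δ_0 = 268.7/EI
Tip deflection under a unit load at B: L³/(3EI) = 22.97/EI.
The prop prevents deflection at B: R_B = δ_0/δ_{BB} = 268.7/22.97 = 11.7 kip.
Moment equilibrium about A: M_A = Σ(load moments about A) − R_B·L = 82.61 − 11.7×4.1 = 34.66 kip·ft.

M_A = 34.66 kip·ft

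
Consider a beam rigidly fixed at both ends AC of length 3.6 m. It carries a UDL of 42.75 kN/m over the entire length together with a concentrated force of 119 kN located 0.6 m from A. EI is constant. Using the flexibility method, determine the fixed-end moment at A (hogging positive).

M_A = 95.75 kN·m

Take the two fixed-end moments M_A, M_C as redundants; the released structure is the simple span AC.
End rotations of the released simple span under the applied load (×1/EI):
  at A: UDL 42.75: wL³/(24EI) = 83.11/EI
  at C: UDL 42.75: wL³/(24EI) = 83.11/EI
  at A: point load 119 at a = 0.6: Pab(L + b)/(6LEI) = 65.45/EI
  at C: point load 119 at a = 0.6: Pab(L + a)/(6LEI) = 41.65/EI
  θ_A0 = 148.6/EI,  θ_C0 = 124.8/EI
Flexibility coefficients: a unit moment at one end gives L/(3EI) there and L/(6EI) at the far end, so f₁₁ = f₂₂ = 1.2/EI and f₁₂ = f₂₁ = 0.6/EI.
Compatibility — zero rotation at each built-in end:
  1.2 M_A + 0.6 M_C = 148.6
  0.6 M_A + 1.2 M_C = 124.8
Solving the pair gives M_A = 95.75 kN·m and M_C = 56.09 kN·m (hogging).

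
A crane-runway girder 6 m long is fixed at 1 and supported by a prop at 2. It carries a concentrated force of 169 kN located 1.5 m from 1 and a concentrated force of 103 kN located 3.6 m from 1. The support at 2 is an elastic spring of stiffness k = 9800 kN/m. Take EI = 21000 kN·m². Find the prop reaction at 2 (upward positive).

R_2 = 57.31 kN

Take the reaction at 2 as the redundant and release it; the primary structure is a cantilever fixed at 1.
Primary-structure tip deflection at 2 by superposition:
  point load 169 at a = 1.5: Pa²(3L − a)/(6EI) = 1046/EI
  point load 103 at a = 3.6: Pa²(3L − a)/(6EI) = 3204/EI
  δ_0 = 4249/EI
Flexibility coefficient — unit upward force at 2: δ_{22} = L³/(3EI) = 72/EI.
With EI = 21000 kN·m²: δ_0 = 0.20235 m and δ_{22} = 0.003429 m/kN.
Compatibility — the spring shortens by R_2/k under the reaction it provides: δ_0 − R_2·δ_{22} = R_2/k. With 1/k = 0.000102 m/kN, R_2 = δ_0 / (δ_{22} + 1/k) = 0.20235 / (0.003429 + 0.000102) = 57.31 kN.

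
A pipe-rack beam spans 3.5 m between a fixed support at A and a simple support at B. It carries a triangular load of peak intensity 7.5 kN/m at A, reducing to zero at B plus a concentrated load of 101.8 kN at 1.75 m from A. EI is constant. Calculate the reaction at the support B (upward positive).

R_B = 34.44 kN

Release the roller at B. Primary structure: cantilever fixed at A.
Downward deflection at the released point B due to the loads:
  triangular load, peak 7.5 at the fixed end: w₀L⁴/(30EI) = 37.52/EI
  point load 101.8 at a = 1.75: Pa²(3L − a)/(6EI) = 454.7/EI
  δ_0 = 492.2/EI
Tip deflection under a unit load at B: L³/(3EI) = 14.29/EI.
Compatibility at B: δ_0 − R_B·δ_{BB} = 0, so R_B = 492.2/14.29 = 34.44 kN.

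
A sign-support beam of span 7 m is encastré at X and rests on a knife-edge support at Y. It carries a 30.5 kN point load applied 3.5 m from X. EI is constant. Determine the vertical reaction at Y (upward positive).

Remove the prop at Y; the released (primary) structure is a cantilever built in at X.
Deflection at Y on the released cantilever, summing each load's contribution:
  point load 30.5 at a = 3.5: Pa²(3L − a)/(6EI) = 1090/EI
Tip deflection under a unit load at Y: L³/(3EI) = 114.3/EI.
Compatibility at Y: δ_0 − R_Y·δ_{YY} = 0, so R_Y = 1090/114.3 = 9.531 kN.

R_Y = 9.531 kN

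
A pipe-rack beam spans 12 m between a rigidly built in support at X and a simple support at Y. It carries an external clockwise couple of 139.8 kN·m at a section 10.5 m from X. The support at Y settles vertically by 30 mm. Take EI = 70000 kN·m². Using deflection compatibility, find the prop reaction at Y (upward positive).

Take the reaction at Y as the redundant and release it; the primary structure is a cantilever fixed at X.
Free-end deflection of the primary structure under the applied loading (downward +):
  clockwise couple 139.8 at a = 10.5: M₀a(2L − a)/(2EI) = 9908/EI
Tip deflection under a unit load at Y: L³/(3EI) = 576/EI.
With EI = 70000 kN·m²: δ_0 = 0.14155 m and δ_{YY} = 0.008229 m/kN.
Compatibility — the beam at Y must follow the support down by 0.03 m: δ_0 − R_Y·δ_{YY} = 0.03, so R_Y = (0.14155 − 0.03)/0.008229 = 13.56 kN.

R_Y = 13.56 kN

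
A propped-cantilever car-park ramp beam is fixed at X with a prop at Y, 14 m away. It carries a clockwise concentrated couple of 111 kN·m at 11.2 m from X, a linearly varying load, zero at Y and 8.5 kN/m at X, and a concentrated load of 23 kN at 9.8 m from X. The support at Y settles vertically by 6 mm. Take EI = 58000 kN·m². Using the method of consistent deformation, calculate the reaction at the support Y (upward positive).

Release the roller at Y. Primary structure: cantilever fixed at X.
Downward deflection at the released point Y due to the loads:
  clockwise couple 111 at a = 11.2: M₀a(2L − a)/(2EI) = 10443/EI
  triangular load, peak 8.5 at the fixed end: w₀L⁴/(30EI) = 10885/EI
  point load 23 at a = 9.8: Pa²(3L − a)/(6EI) = 11855/EI
  δ_0 = 33182/EI
Flexibility coefficient — unit upward force at Y: δ_{YY} = L³/(3EI) = 914.7/EI.
With EI = 58000 kN·m²: δ_0 = 0.5721 m and δ_{YY} = 0.01577 m/kN.
Compatibility — the beam at Y must follow the support down by 0.006 m: δ_0 − R_Y·δ_{YY} = 0.006, so R_Y = (0.5721 − 0.006)/0.01577 = 35.9 kN.

R_Y = 35.9 kN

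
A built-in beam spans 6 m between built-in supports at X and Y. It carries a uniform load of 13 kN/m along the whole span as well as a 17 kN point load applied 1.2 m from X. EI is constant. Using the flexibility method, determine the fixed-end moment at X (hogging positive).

Release both end moments; the primary structure is a simply-supported span XY with redundants M_X and M_Y.
End rotations of the released simple span under the applied load (×1/EI):
  at X: UDL 13: wL³/(24EI) = 117/EI
  at Y: UDL 13: wL³/(24EI) = 117/EI
  at X: point load 17 at a = 1.2: Pab(L + b)/(6LEI) = 29.38/EI
  at Y: point load 17 at a = 1.2: Pab(L + a)/(6LEI) = 19.58/EI
  θ_X0 = 146.4/EI,  θ_Y0 = 136.6/EI
Flexibility coefficients: a unit moment at one end gives L/(3EI) there and L/(6EI) at the far end, so f₁₁ = f₂₂ = 2/EI and f₁₂ = f₂₁ = 1/EI.
Compatibility — zero rotation at each built-in end:
  2 M_X + 1 M_Y = 146.4
  1 M_X + 2 M_Y = 136.6
Solving the pair gives M_X = 52.06 kN·m and M_Y = 42.26 kN·m (hogging).

M_X = 52.06 kN·m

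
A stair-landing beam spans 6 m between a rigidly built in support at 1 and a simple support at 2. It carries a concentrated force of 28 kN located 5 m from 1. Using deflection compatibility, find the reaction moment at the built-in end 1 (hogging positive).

M_1 = 13.61 kN·m

Remove the prop at 2; the released (primary) structure is a cantilever built in at 1.
Deflection at 2 on the released cantilever, summing each load's contribution:
  point load 28 at a = 5: Pa²(3L − a)/(6EI) = 1517/EI
Flexibility coefficient — unit upward force at 2: δ_{22} = L³/(3EI) = 72/EI.
The prop prevents deflection at 2: R_2 = δ_0/δ_{22} = 1517/72 = 21.06 kN.
Moment equilibrium about 1: M_1 = Σ(load moments about 1) − R_2·L = 140 − 21.06×6 = 13.61 kN·m.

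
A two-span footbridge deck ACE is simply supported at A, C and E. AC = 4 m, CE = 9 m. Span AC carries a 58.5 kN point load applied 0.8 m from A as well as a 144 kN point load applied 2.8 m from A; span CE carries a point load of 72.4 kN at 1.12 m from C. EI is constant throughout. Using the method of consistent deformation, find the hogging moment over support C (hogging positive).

M_C = 84.64 kN·m

Take M_C as the redundant. Released structure: two simple spans AC and CE with a hinge at C.
Rotations at C on the released spans (each span's end-slope, ×1/EI):
  span AC: point load 58.5 at a = 0.8: Pab(L + a)/(6LEI) = 29.95/EI
  span AC: point load 144 at a = 2.8: Pab(L + a)/(6LEI) = 137.1/EI
  span CE: point load 72.4 at a = 1.12: Pab(L + b)/(6LEI) = 199.7/EI
  relative rotation θ_0 = (167 + 199.7)/EI = 366.8/EI
A unit hogging moment at C produces rotation L₁/(3EI) + L₂/(3EI) = 4.333/EI.
Compatibility: M_C·(L₁+L₂)/(3EI) = θ_0, giving M_C = 84.64 kN·m (hogging).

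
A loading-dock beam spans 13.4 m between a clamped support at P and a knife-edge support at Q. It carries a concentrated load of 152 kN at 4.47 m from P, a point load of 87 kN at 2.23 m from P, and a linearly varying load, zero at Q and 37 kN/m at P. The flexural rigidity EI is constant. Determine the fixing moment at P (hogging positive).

Choose R_Q as the redundant. The primary structure is the cantilever fixed at P.
Deflection at Q on the released cantilever, summing each load's contribution:
  point load 152 at a = 4.47: Pa²(3L − a)/(6EI) = 18086/EI
  point load 87 at a = 2.23: Pa²(3L − a)/(6EI) = 2738/EI
  triangular load, peak 37 at the fixed end: w₀L⁴/(30EI) = 39765/EI
  δ_0 = 60589/EI
Tip deflection under a unit load at Q: L³/(3EI) = 802/EI.
The prop prevents deflection at Q: R_Q = δ_0/δ_{QQ} = 60589/802 = 75.54 kN.
Moment equilibrium about P: M_P = Σ(load moments about P) − R_Q·L = 1981 − 75.54×13.4 = 968.5 kN·m.

M_P = 968.5 kN·m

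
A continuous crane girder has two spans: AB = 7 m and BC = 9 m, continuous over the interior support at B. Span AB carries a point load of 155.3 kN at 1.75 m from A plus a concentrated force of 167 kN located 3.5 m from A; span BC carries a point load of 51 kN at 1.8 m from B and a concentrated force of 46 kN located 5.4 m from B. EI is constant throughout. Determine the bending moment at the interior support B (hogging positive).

Take M_B as the redundant. Released structure: two simple spans AB and BC with a hinge at B.
Discontinuity in slope at B on the released structure — sum the simple-span end rotations:
  span AB: point load 155.3 at a = 1.75: Pab(L + a)/(6LEI) = 297.3/EI
  span AB: point load 167 at a = 3.5: Pab(L + a)/(6LEI) = 511.4/EI
  span BC: point load 51 at a = 1.8: Pab(L + b)/(6LEI) = 198.3/EI
  span BC: point load 46 at a = 5.4: Pab(L + b)/(6LEI) = 208.7/EI
  relative rotation θ_0 = (808.7 + 406.9)/EI = 1216/EI
A unit hogging moment at B produces rotation L₁/(3EI) + L₂/(3EI) = 5.333/EI.
Compatibility: M_B·(L₁+L₂)/(3EI) = θ_0, giving M_B = 227.9 kN·m (hogging).

M_B = 227.9 kN·m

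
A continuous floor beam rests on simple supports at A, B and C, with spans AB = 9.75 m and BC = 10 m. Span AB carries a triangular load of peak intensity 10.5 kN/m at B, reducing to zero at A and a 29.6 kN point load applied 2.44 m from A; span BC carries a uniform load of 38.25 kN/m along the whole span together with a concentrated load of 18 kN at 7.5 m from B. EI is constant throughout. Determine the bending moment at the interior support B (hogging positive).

M_B = 302.3 kN·m

Release continuity at B by inserting a hinge; the redundant is the internal moment M_B. The primary structure is two simply-supported spans AB and BC.
End slopes at the hinge B, treating each span as simply supported:
  span AB: triangular load, peak 10.5: w₀L³/(45EI) = 216.3/EI
  span AB: point load 29.6 at a = 2.44: Pab(L + a)/(6LEI) = 110/EI
  span BC: UDL 38.25: wL³/(24EI) = 1594/EI
  span BC: point load 18 at a = 7.5: Pab(L + b)/(6LEI) = 70.31/EI
  relative rotation θ_0 = (326.3 + 1664)/EI = 1990/EI
A unit hogging moment at B produces rotation L₁/(3EI) + L₂/(3EI) = 6.583/EI.
Compatibility: M_B·(L₁+L₂)/(3EI) = θ_0, giving M_B = 302.3 kN·m (hogging).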